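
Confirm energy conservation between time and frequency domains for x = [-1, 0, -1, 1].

Time domain:
Σ|x[n]|² = |-1|² + |0|² + |-1|² + |1|² = 3.0000

Frequency domain:
(1/4)Σ|X[k]|² = (1/4)(|-1|² + |1i|² + |-3|² + |-1i|²) = (1/4)·12.0000 = 3.0000

Both sides agree, confirming Parseval's theorem.

Σ|x[n]|² = (1/N)Σ|X[k]|² = 3.0000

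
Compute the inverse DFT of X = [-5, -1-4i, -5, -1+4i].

x[n] = (1/4) Σ(k=0 to 3) X[k] · e^(2πikn/4)

Computing each x[n]:
x[0] = -3
x[1] = 2
x[2] = -2
x[3] = -2

x = [-3, 2, -2, -2]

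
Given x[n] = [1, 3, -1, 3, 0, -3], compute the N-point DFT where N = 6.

X[k] = Σ(n=0 to 5) x[n] · ω_6^(nk)
where ω_6 = e^(-2πi/6)

Computing each X[k]:
X[0] = 3
X[1] = -1.5000-4.3301i
X[2] = 4.5000-6.0622i
X[3] = -3
X[4] = 4.5000+6.0622i
X[5] = -1.5000+4.3301i

X = [3, -1.5000-4.3301i, 4.5000-6.0622i, -3, 4.5000+6.0622i, -1.5000+4.3301i]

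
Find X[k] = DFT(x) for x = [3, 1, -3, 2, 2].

X[k] = Σ(n=0 to 4) x[n] · ω_5^(nk)
where ω_5 = e^(-2πi/5)

Computing each X[k]:
X[0] = 5
X[1] = 4.7361+3.8900i
X[2] = 0.2639-4.1675i
X[3] = 0.2639+4.1675i
X[4] = 4.7361-3.8900i

X = [5, 4.7361+3.8900i, 0.2639-4.1675i, 0.2639+4.1675i, 4.7361-3.8900i]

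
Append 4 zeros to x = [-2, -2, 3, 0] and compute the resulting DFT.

Original 4-point DFT: [-1, -5+2i, 3, -5-2i]
Zero-padded 8-point DFT provides frequency interpolation.

DFT_8([x, 0, ...]) = [-1, -3.4142-1.5858i, -5+2i, -0.5858+4.4142i, 3, -0.5858-4.4142i, -5-2i, -3.4142+1.5858i]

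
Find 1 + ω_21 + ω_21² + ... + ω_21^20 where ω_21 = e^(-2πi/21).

Sum of all nth roots of unity equals 0 for n > 1 (geometric series with r ≠ 1).

0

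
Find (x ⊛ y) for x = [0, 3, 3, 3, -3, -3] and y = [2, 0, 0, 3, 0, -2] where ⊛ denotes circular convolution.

(x ⊛ y)[n] = Σ(m=0 to 5) x[m] · y[(n-m) mod 6]

Computing each output sample:
(x ⊛ y)[0] = 3
(x ⊛ y)[1] = -9
(x ⊛ y)[2] = -9
(x ⊛ y)[3] = 12
(x ⊛ y)[4] = 9
(x ⊛ y)[5] = 3

x ⊛ y = [3, -9, -9, 12, 9, 3]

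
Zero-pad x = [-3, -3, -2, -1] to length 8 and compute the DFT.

Original 4-point DFT: [-9, -1+2i, -1, -1-2i]
Zero-padded 8-point DFT provides frequency interpolation.

DFT_8([x, 0, ...]) = [-9, -4.4142+4.8284i, -1+2i, -1.5858+0.8284i, -1, -1.5858-0.8284i, -1-2i, -4.4142-4.8284i]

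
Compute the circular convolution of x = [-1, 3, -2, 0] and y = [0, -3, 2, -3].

(x ⊛ y)[n] = Σ(m=0 to 3) x[m] · y[(n-m) mod 4]

Computing each output sample:
(x ⊛ y)[0] = -13
(x ⊛ y)[1] = 9
(x ⊛ y)[2] = -11
(x ⊛ y)[3] = 15

x ⊛ y = [-13, 9, -11, 15]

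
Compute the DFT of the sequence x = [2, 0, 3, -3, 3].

X[k] = Σ(n=0 to 4) x[n] · ω_5^(nk)
where ω_5 = e^(-2πi/5)

Computing each X[k]:
X[0] = 5
X[1] = 2.9271-0.6735i
X[2] = -0.4271+7.4697i
X[3] = -0.4271-7.4697i
X[4] = 2.9271+0.6735i

X = [5, 2.9271-0.6735i, -0.4271+7.4697i, -0.4271-7.4697i, 2.9271+0.6735i]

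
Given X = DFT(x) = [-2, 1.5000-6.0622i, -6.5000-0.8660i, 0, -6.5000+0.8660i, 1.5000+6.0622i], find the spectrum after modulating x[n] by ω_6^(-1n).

Modulation property: DFT(ω_6^(-1n)·x[n]) = X[(k-1) mod 6], so circularly shift X by 1 positions.

X[k-1] = [1.5000+6.0622i, -2, 1.5000-6.0622i, -6.5000-0.8660i, 0, -6.5000+0.8660i]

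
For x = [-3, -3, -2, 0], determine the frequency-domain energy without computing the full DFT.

Parseval: Σ|x[n]|² = (1/N)Σ|X[k]|², so Σ|X[k]|² = N·Σ|x[n]|² = 4·22.0000

Σ|X[k]|² = N·Σ|x[n]|² = 4·22.0000 = 88.0000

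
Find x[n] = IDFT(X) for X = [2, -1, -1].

x[n] = (1/3) Σ(k=0 to 2) X[k] · e^(2πikn/3)

Computing each x[n]:
x[0] = 0
x[1] = 1
x[2] = 1

x = [0, 1, 1]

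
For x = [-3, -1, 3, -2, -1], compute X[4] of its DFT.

X[4] = Σ(n=0 to 4) x[n] · ω_5^(4n) where ω_5 = e^(-2πi/5)
= (-3)·ω_5^0 + (-1)·ω_5^4 + (3)·ω_5^8 + (-2)·ω_5^12 + (-1)·ω_5^16

X[4] = -4.4271+2.9389i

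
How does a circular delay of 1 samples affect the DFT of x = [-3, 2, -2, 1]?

Time shift by 1: X_shifted[k] = ω_4^(1k) · X[k]
Shifted x = [1, -3, 2, -2]

DFT(x[n-1]) = [-2, -1+1i, 8, -1-1i]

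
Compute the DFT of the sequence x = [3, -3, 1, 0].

X[k] = Σ(n=0 to 3) x[n] · ω_4^(nk)
where ω_4 = e^(-2πi/4)

Computing each X[k]:
X[0] = 1
X[1] = 2+3i
X[2] = 7
X[3] = 2-3i

X = [1, 2+3i, 7, 2-3i]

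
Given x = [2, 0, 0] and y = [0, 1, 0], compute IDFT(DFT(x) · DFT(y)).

(x ⊛ y)[n] = Σ(m=0 to 2) x[m] · y[(n-m) mod 3]

Computing each output sample:
(x ⊛ y)[0] = 0
(x ⊛ y)[1] = 2
(x ⊛ y)[2] = 0

x ⊛ y = [0, 2, 0]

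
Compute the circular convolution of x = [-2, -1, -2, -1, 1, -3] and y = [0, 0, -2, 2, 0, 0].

(x ⊛ y)[n] = Σ(m=0 to 5) x[m] · y[(n-m) mod 6]

Computing each output sample:
(x ⊛ y)[0] = -4
(x ⊛ y)[1] = 8
(x ⊛ y)[2] = -2
(x ⊛ y)[3] = -2
(x ⊛ y)[4] = 2
(x ⊛ y)[5] = -2

x ⊛ y = [-4, 8, -2, -2, 2, -2]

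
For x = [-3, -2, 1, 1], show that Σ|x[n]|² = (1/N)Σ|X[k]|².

Time domain:
Σ|x[n]|² = |-3|² + |-2|² + |1|² + |1|² = 15.0000

Frequency domain:
(1/4)Σ|X[k]|² = (1/4)(|-3|² + |-4+3i|² + |-1|² + |-4-3i|²) = (1/4)·60.0000 = 15.0000

Both sides agree, confirming Parseval's theorem.

Σ|x[n]|² = (1/N)Σ|X[k]|² = 15.0000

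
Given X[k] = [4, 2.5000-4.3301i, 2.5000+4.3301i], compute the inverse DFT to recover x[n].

x[n] = (1/3) Σ(k=0 to 2) X[k] · e^(2πikn/3)

Computing each x[n]:
x[0] = 3
x[1] = 3
x[2] = -2

x = [3, 3, -2]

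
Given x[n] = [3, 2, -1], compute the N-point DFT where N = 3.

X[k] = Σ(n=0 to 2) x[n] · ω_3^(nk)
where ω_3 = e^(-2πi/3)

Computing each X[k]:
X[0] = 4
X[1] = 2.5000-2.5981i
X[2] = 2.5000+2.5981i

X = [4, 2.5000-2.5981i, 2.5000+2.5981i]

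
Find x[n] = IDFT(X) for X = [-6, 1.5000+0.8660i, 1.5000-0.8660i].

x[n] = (1/3) Σ(k=0 to 2) X[k] · e^(2πikn/3)

Computing each x[n]:
x[0] = -1
x[1] = -3
x[2] = -2

x = [-1, -3, -2]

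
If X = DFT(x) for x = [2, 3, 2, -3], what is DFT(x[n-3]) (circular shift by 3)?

Time shift by 3: X_shifted[k] = ω_4^(3k) · X[k]
Shifted x = [3, 2, -3, 2]

DFT(x[n-3]) = [4, 6, -4, 6]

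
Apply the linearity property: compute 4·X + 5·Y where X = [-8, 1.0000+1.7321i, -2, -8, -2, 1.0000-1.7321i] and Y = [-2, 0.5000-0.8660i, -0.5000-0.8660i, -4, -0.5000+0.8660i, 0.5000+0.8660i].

By linearity: DFT(4x + 5y) = 4·DFT(x) + 5·DFT(y)
= 4·[-8, 1.0000+1.7321i, -2, -8, -2, 1.0000-1.7321i] + 5·[-2, 0.5000-0.8660i, -0.5000-0.8660i, -4, -0.5000+0.8660i, 0.5000+0.8660i]

Computing element-wise:
Z[0] = 4·(-8) + 5·(-2) = -42
Z[1] = 4·(1.0000+1.7321i) + 5·(0.5000-0.8660i) = 6.5000+2.5984i
Z[2] = 4·(-2) + 5·(-0.5000-0.8660i) = -10.5000-4.3300i
Z[3] = 4·(-8) + 5·(-4) = -52
Z[4] = 4·(-2) + 5·(-0.5000+0.8660i) = -10.5000+4.3300i
Z[5] = 4·(1.0000-1.7321i) + 5·(0.5000+0.8660i) = 6.5000-2.5984i

DFT(4x + 5y) = 4·X + 5·Y = [-42, 6.5000+2.5984i, -10.5000-4.3300i, -52, -10.5000+4.3300i, 6.5000-2.5984i]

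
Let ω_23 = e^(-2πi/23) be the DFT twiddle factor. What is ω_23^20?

ω_23^20 = e^(-2πi·20/23)
= cos(-2π·20/23) + i·sin(-2π·20/23)
= cos(-40π/23) + i·sin(-40π/23)

ω_23^20 = cos(-40π/23) + i·sin(-40π/23) = 0.6826+0.7308i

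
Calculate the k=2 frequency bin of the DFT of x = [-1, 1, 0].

X[2] = Σ(n=0 to 2) x[n] · ω_3^(2n) where ω_3 = e^(-2πi/3)
= (-1)·ω_3^0 + (1)·ω_3^2 + (0)·ω_3^4

X[2] = -1.5000+0.8660i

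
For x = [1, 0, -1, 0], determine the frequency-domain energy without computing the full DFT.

Parseval: Σ|x[n]|² = (1/N)Σ|X[k]|², so Σ|X[k]|² = N·Σ|x[n]|² = 4·2.0000

Σ|X[k]|² = N·Σ|x[n]|² = 4·2.0000 = 8.0000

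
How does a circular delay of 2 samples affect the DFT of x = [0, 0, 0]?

Time shift by 2: X_shifted[k] = ω_3^(2k) · X[k]
Shifted x = [0, 0, 0]

DFT(x[n-2]) = [0, 0, 0]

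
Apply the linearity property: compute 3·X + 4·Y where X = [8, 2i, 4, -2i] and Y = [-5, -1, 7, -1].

By linearity: DFT(3x + 4y) = 3·DFT(x) + 4·DFT(y)
= 3·[8, 2i, 4, -2i] + 4·[-5, -1, 7, -1]

Computing element-wise:
Z[0] = 3·(8) + 4·(-5) = 4
Z[1] = 3·(2i) + 4·(-1) = -4+6i
Z[2] = 3·(4) + 4·(7) = 40
Z[3] = 3·(-2i) + 4·(-1) = -4-6i

DFT(3x + 4y) = 3·X + 4·Y = [4, -4+6i, 40, -4-6i]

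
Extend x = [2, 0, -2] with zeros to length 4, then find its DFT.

Original 3-point DFT: [0, 3.0000-1.7321i, 3.0000+1.7321i]
Zero-padded 4-point DFT provides frequency interpolation.

DFT_4([x, 0, ...]) = [0, 4, 0, 4]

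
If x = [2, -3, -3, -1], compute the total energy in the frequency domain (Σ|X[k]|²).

Parseval: Σ|x[n]|² = (1/N)Σ|X[k]|², so Σ|X[k]|² = N·Σ|x[n]|² = 4·23.0000

Σ|X[k]|² = N·Σ|x[n]|² = 4·23.0000 = 92.0000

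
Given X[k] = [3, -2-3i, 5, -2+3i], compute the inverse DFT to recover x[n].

x[n] = (1/4) Σ(k=0 to 3) X[k] · e^(2πikn/4)

Computing each x[n]:
x[0] = 1
x[1] = 1
x[2] = 3
x[3] = -2

x = [1, 1, 3, -2]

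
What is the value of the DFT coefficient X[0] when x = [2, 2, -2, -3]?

X[0] = Σ(n=0 to 3) x[n] · ω_4^0 = Σ x[n]
= (2) + (2) + (-2) + (-3)

X[0] = -1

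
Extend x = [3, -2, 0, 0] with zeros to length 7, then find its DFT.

Original 4-point DFT: [1, 3+2i, 5, 3-2i]
Zero-padded 7-point DFT provides frequency interpolation.

DFT_7([x, 0, ...]) = [1, 1.7530+1.5637i, 3.4450+1.9499i, 4.8019+0.8678i, 4.8019-0.8678i, 3.4450-1.9499i, 1.7530-1.5637i]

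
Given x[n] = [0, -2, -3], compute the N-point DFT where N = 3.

X[k] = Σ(n=0 to 2) x[n] · ω_3^(nk)
where ω_3 = e^(-2πi/3)

Computing each X[k]:
X[0] = -5
X[1] = 2.5000-0.8660i
X[2] = 2.5000+0.8660i

X = [-5, 2.5000-0.8660i, 2.5000+0.8660i]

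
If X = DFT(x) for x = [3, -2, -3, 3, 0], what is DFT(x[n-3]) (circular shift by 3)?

Time shift by 3: X_shifted[k] = ω_5^(3k) · X[k]
Shifted x = [-3, 3, 0, 3, -2]

DFT(x[n-3]) = [1, -5.1180-2.9919i, -2.8820-5.7921i, -2.8820+5.7921i, -5.1180+2.9919i]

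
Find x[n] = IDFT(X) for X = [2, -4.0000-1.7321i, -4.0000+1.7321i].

x[n] = (1/3) Σ(k=0 to 2) X[k] · e^(2πikn/3)

Computing each x[n]:
x[0] = -2
x[1] = 3
x[2] = 1

x = [-2, 3, 1]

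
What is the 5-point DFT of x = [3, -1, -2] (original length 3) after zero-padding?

Original 3-point DFT: [0, 4.5000-0.8660i, 4.5000+0.8660i]
Zero-padded 5-point DFT provides frequency interpolation.

DFT_5([x, 0, ...]) = [0, 4.3090+2.1266i, 3.1910-1.3143i, 3.1910+1.3143i, 4.3090-2.1266i]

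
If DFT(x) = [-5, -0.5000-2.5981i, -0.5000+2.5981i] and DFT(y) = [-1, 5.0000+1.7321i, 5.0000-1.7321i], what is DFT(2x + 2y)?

By linearity: DFT(2x + 2y) = 2·DFT(x) + 2·DFT(y)
= 2·[-5, -0.5000-2.5981i, -0.5000+2.5981i] + 2·[-1, 5.0000+1.7321i, 5.0000-1.7321i]

Computing element-wise:
Z[0] = 2·(-5) + 2·(-1) = -12
Z[1] = 2·(-0.5000-2.5981i) + 2·(5.0000+1.7321i) = 9.0000-1.7320i
Z[2] = 2·(-0.5000+2.5981i) + 2·(5.0000-1.7321i) = 9.0000+1.7320i

DFT(2x + 2y) = 2·X + 2·Y = [-12, 9.0000-1.7320i, 9.0000+1.7320i]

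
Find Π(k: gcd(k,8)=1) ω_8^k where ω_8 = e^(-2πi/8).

The primitive 8th roots of unity are ω_8^k for k coprime to 8: k ∈ {1, 3, 5, 7}
Their product equals the constant term of the cyclotomic polynomial Φ_8(x) up to sign.
For n ≥ 3, the product of all primitive nth roots of unity is 1. (For n=1 it is 1; for n=2 it is -1.)

1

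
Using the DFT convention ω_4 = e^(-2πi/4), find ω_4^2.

ω_4^2 = e^(-2πi·2/4)
= cos(-2π·2/4) + i·sin(-2π·2/4)
= cos(-4π/4) + i·sin(-4π/4)

ω_4^2 = cos(-4π/4) + i·sin(-4π/4) = -1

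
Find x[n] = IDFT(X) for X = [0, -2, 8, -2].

x[n] = (1/4) Σ(k=0 to 3) X[k] · e^(2πikn/4)

Computing each x[n]:
x[0] = 1
x[1] = -2
x[2] = 3
x[3] = -2

x = [1, -2, 3, -2]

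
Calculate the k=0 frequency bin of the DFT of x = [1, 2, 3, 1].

X[0] = Σ(n=0 to 3) x[n] · ω_4^0 = Σ x[n]
= (1) + (2) + (3) + (1)

X[0] = 7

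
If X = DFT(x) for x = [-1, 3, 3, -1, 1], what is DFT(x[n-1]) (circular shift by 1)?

Time shift by 1: X_shifted[k] = ω_5^(1k) · X[k]
Shifted x = [1, -1, 3, 3, -1]

DFT(x[n-1]) = [5, -4.4721, 4.4721, 4.4721, -4.4721]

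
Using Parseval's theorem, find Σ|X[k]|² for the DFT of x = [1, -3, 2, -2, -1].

Parseval: Σ|x[n]|² = (1/N)Σ|X[k]|², so Σ|X[k]|² = N·Σ|x[n]|² = 5·19.0000

Σ|X[k]|² = N·Σ|x[n]|² = 5·19.0000 = 95.0000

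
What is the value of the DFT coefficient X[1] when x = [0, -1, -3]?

X[1] = Σ(n=0 to 2) x[n] · ω_3^(1n) where ω_3 = e^(-2πi/3)
= (0)·ω_3^0 + (-1)·ω_3^1 + (-3)·ω_3^2

X[1] = 2.0000-1.7321i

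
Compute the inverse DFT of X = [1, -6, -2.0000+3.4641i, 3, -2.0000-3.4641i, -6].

x[n] = (1/6) Σ(k=0 to 5) X[k] · e^(2πikn/6)

Computing each x[n]:
x[0] = -2
x[1] = -2
x[2] = 3
x[3] = 1
x[4] = 1
x[5] = 0

x = [-2, -2, 3, 1, 1, 0]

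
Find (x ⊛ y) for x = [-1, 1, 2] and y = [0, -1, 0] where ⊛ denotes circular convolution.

(x ⊛ y)[n] = Σ(m=0 to 2) x[m] · y[(n-m) mod 3]

Computing each output sample:
(x ⊛ y)[0] = -2
(x ⊛ y)[1] = 1
(x ⊛ y)[2] = -1

x ⊛ y = [-2, 1, -1]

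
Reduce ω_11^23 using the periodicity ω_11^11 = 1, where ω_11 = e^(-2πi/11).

Since ω_11^11 = 1, powers reduce modulo 11.
23 mod 11 = 1
So ω_11^23 = ω_11^1 = e^(-2πi·1/11)

ω_11^23 = ω_11^1 = 0.8413-0.5406i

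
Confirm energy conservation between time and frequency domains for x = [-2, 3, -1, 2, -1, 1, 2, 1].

Time domain:
Σ|x[n]|² = |-2|² + |3|² + |-1|² + |2|² + |-1|² + |1|² + |2|² + |1|² = 25.0000

Frequency domain:
(1/8)Σ|X[k]|² = (1/8)(|5|² + |-0.2929+0.8787i|² + |-4-1i|² + |-1.7071-5.1213i|² + |-9|² + |-1.7071+5.1213i|² + |-4+1i|² + |-0.2929-0.8787i|²) = (1/8)·200.0000 = 25.0000

Both sides agree, confirming Parseval's theorem.

Σ|x[n]|² = (1/N)Σ|X[k]|² = 25.0000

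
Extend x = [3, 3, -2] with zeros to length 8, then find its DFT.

Original 3-point DFT: [4, 2.5000-4.3301i, 2.5000+4.3301i]
Zero-padded 8-point DFT provides frequency interpolation.

DFT_8([x, 0, ...]) = [4, 5.1213-0.1213i, 5-3i, 0.8787-4.1213i, -2, 0.8787+4.1213i, 5+3i, 5.1213+0.1213i]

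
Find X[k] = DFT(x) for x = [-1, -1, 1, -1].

X[k] = Σ(n=0 to 3) x[n] · ω_4^(nk)
where ω_4 = e^(-2πi/4)

Computing each X[k]:
X[0] = -2
X[1] = -2
X[2] = 2
X[3] = -2

X = [-2, -2, 2, -2]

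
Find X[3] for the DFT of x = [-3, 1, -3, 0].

X[3] = Σ(n=0 to 3) x[n] · ω_4^(3n) where ω_4 = e^(-2πi/4)
= (-3)·ω_4^0 + (1)·ω_4^3 + (-3)·ω_4^6 + (0)·ω_4^9

X[3] = 1i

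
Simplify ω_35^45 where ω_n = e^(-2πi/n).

Since ω_35^35 = 1, powers reduce modulo 35.
45 mod 35 = 10
So ω_35^45 = ω_35^10 = e^(-2πi·10/35)

ω_35^45 = ω_35^10 = -0.2225-0.9749i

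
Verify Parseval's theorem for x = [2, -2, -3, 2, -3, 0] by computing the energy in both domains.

Time domain:
Σ|x[n]|² = |2|² + |-2|² + |-3|² + |2|² + |-3|² + |0|² = 30.0000

Frequency domain:
(1/6)Σ|X[k]|² = (1/6)(|-4|² + |2.0000+1.7321i|² + |8.0000+1.7321i|² + |-4|² + |8.0000-1.7321i|² + |2.0000-1.7321i|²) = (1/6)·180.0000 = 30.0000

Both sides agree, confirming Parseval's theorem.

Σ|x[n]|² = (1/N)Σ|X[k]|² = 30.0000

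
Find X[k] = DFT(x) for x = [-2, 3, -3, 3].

X[k] = Σ(n=0 to 3) x[n] · ω_4^(nk)
where ω_4 = e^(-2πi/4)

Computing each X[k]:
X[0] = 1
X[1] = 1
X[2] = -11
X[3] = 1

X = [1, 1, -11, 1]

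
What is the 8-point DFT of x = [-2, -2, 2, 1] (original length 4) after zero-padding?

Original 4-point DFT: [-1, -4+3i, 1, -4-3i]
Zero-padded 8-point DFT provides frequency interpolation.

DFT_8([x, 0, ...]) = [-1, -4.1213-1.2929i, -4+3i, 0.1213+2.7071i, 1, 0.1213-2.7071i, -4-3i, -4.1213+1.2929i]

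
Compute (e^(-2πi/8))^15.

Since ω_8^8 = 1, powers reduce modulo 8.
15 mod 8 = 7
So ω_8^15 = ω_8^7 = e^(-2πi·7/8)

ω_8^15 = ω_8^7 = 0.7071+0.7071i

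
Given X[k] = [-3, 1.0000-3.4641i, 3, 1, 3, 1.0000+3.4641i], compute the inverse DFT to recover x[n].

x[n] = (1/6) Σ(k=0 to 5) X[k] · e^(2πikn/6)

Computing each x[n]:
x[0] = 1
x[1] = 0
x[2] = 0
x[3] = 0
x[4] = -2
x[5] = -2

x = [1, 0, 0, 0, -2, -2]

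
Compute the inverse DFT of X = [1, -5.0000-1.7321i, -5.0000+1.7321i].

x[n] = (1/3) Σ(k=0 to 2) X[k] · e^(2πikn/3)

Computing each x[n]:
x[0] = -3
x[1] = 3
x[2] = 1

x = [-3, 3, 1]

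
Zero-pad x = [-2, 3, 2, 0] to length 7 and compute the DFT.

Original 4-point DFT: [3, -4-3i, -3, -4+3i]
Zero-padded 7-point DFT provides frequency interpolation.

DFT_7([x, 0, ...]) = [3, -0.5746-4.2954i, -4.4695-2.0570i, -3.4559+0.2620i, -3.4559-0.2620i, -4.4695+2.0570i, -0.5746+4.2954i]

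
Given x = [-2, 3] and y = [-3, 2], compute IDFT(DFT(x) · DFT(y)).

(x ⊛ y)[n] = Σ(m=0 to 1) x[m] · y[(n-m) mod 2]

Computing each output sample:
(x ⊛ y)[0] = 12
(x ⊛ y)[1] = -13

x ⊛ y = [12, -13]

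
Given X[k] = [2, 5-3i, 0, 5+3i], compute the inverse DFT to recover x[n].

x[n] = (1/4) Σ(k=0 to 3) X[k] · e^(2πikn/4)

Computing each x[n]:
x[0] = 3
x[1] = 2
x[2] = -2
x[3] = -1

x = [3, 2, -2, -1]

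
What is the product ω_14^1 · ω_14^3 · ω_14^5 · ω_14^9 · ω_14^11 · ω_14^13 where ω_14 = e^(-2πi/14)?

The primitive 14th roots of unity are ω_14^k for k coprime to 14: k ∈ {1, 3, 5, 9, 11, 13}
Their product equals the constant term of the cyclotomic polynomial Φ_14(x) up to sign.
For n ≥ 3, the product of all primitive nth roots of unity is 1. (For n=1 it is 1; for n=2 it is -1.)

1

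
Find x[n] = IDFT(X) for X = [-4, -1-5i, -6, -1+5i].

x[n] = (1/4) Σ(k=0 to 3) X[k] · e^(2πikn/4)

Computing each x[n]:
x[0] = -3
x[1] = 3
x[2] = -2
x[3] = -2

x = [-3, 3, -2, -2]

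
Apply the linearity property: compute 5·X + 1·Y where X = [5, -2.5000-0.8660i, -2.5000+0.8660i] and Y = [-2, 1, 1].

By linearity: DFT(5x + 1y) = 5·DFT(x) + 1·DFT(y)
= 5·[5, -2.5000-0.8660i, -2.5000+0.8660i] + 1·[-2, 1, 1]

Computing element-wise:
Z[0] = 5·(5) + 1·(-2) = 23
Z[1] = 5·(-2.5000-0.8660i) + 1·(1) = -11.5000-4.3300i
Z[2] = 5·(-2.5000+0.8660i) + 1·(1) = -11.5000+4.3300i

DFT(5x + 1y) = 5·X + 1·Y = [23, -11.5000-4.3300i, -11.5000+4.3300i]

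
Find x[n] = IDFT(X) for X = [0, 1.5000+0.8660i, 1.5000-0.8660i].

x[n] = (1/3) Σ(k=0 to 2) X[k] · e^(2πikn/3)

Computing each x[n]:
x[0] = 1
x[1] = -1
x[2] = 0

x = [1, -1, 0]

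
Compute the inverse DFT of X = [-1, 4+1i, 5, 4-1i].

x[n] = (1/4) Σ(k=0 to 3) X[k] · e^(2πikn/4)

Computing each x[n]:
x[0] = 3
x[1] = -2
x[2] = -1
x[3] = -1

x = [3, -2, -1, -1]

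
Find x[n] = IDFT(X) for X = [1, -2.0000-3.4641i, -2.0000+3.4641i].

x[n] = (1/3) Σ(k=0 to 2) X[k] · e^(2πikn/3)

Computing each x[n]:
x[0] = -1
x[1] = 3
x[2] = -1

x = [-1, 3, -1]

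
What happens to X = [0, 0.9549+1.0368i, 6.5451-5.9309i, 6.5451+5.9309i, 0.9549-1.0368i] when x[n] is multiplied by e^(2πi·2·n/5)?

Modulation property: DFT(ω_5^(-2n)·x[n]) = X[(k-2) mod 5], so circularly shift X by 2 positions.

X[k-2] = [6.5451+5.9309i, 0.9549-1.0368i, 0, 0.9549+1.0368i, 6.5451-5.9309i]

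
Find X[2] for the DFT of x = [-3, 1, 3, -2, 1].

X[2] = Σ(n=0 to 4) x[n] · ω_5^(2n) where ω_5 = e^(-2πi/5)
= (-3)·ω_5^0 + (1)·ω_5^2 + (3)·ω_5^4 + (-2)·ω_5^6 + (1)·ω_5^8

X[2] = -4.3090+4.7553i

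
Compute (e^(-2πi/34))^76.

Since ω_34^34 = 1, powers reduce modulo 34.
76 mod 34 = 8
So ω_34^76 = ω_34^8 = e^(-2πi·8/34)

ω_34^76 = ω_34^8 = 0.0923-0.9957i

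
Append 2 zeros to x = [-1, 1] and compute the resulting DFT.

Original 2-point DFT: [0, -2]
Zero-padded 4-point DFT provides frequency interpolation.

DFT_4([x, 0, ...]) = [0, -1-1i, -2, -1+1i]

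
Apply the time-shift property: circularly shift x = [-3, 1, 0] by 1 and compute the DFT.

Time shift by 1: X_shifted[k] = ω_3^(1k) · X[k]
Shifted x = [0, -3, 1]

DFT(x[n-1]) = [-2, 1.0000+3.4641i, 1.0000-3.4641i]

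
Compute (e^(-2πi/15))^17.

Since ω_15^15 = 1, powers reduce modulo 15.
17 mod 15 = 2
So ω_15^17 = ω_15^2 = e^(-2πi·2/15)

ω_15^17 = ω_15^2 = 0.6691-0.7431i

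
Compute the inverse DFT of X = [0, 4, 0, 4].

x[n] = (1/4) Σ(k=0 to 3) X[k] · e^(2πikn/4)

Computing each x[n]:
x[0] = 2
x[1] = 0
x[2] = -2
x[3] = 0

x = [2, 0, -2, 0]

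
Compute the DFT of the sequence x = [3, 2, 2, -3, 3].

X[k] = Σ(n=0 to 4) x[n] · ω_5^(nk)
where ω_5 = e^(-2πi/5)

Computing each X[k]:
X[0] = 7
X[1] = 5.3541-1.9879i
X[2] = -1.3541+5.3431i
X[3] = -1.3541-5.3431i
X[4] = 5.3541+1.9879i

X = [7, 5.3541-1.9879i, -1.3541+5.3431i, -1.3541-5.3431i, 5.3541+1.9879i]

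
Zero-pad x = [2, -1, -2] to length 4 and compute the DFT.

Original 3-point DFT: [-1, 3.5000-0.8660i, 3.5000+0.8660i]
Zero-padded 4-point DFT provides frequency interpolation.

DFT_4([x, 0, ...]) = [-1, 4+1i, 1, 4-1i]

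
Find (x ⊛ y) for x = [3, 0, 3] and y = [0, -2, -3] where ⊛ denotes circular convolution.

(x ⊛ y)[n] = Σ(m=0 to 2) x[m] · y[(n-m) mod 3]

Computing each output sample:
(x ⊛ y)[0] = -6
(x ⊛ y)[1] = -15
(x ⊛ y)[2] = -9

x ⊛ y = [-6, -15, -9]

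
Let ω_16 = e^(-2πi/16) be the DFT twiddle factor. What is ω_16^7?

ω_16^7 = e^(-2πi·7/16)
= cos(-2π·7/16) + i·sin(-2π·7/16)
= cos(-14π/16) + i·sin(-14π/16)

ω_16^7 = cos(-14π/16) + i·sin(-14π/16) = -0.9239-0.3827i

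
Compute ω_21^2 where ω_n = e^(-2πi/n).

ω_21^2 = e^(-2πi·2/21)
= cos(-2π·2/21) + i·sin(-2π·2/21)
= cos(-4π/21) + i·sin(-4π/21)

ω_21^2 = cos(-4π/21) + i·sin(-4π/21) = 0.8262-0.5633i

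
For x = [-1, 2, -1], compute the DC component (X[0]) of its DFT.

X[0] = Σ(n=0 to 2) x[n] · ω_3^0 = Σ x[n]
= (-1) + (2) + (-1)

X[0] = 0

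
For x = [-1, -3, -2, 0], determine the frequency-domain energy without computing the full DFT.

Parseval: Σ|x[n]|² = (1/N)Σ|X[k]|², so Σ|X[k]|² = N·Σ|x[n]|² = 4·14.0000

Σ|X[k]|² = N·Σ|x[n]|² = 4·14.0000 = 56.0000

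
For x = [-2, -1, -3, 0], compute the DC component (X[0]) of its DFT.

X[0] = Σ(n=0 to 3) x[n] · ω_4^0 = Σ x[n]
= (-2) + (-1) + (-3) + (0)

X[0] = -6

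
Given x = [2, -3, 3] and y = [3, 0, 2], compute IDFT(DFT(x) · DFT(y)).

(x ⊛ y)[n] = Σ(m=0 to 2) x[m] · y[(n-m) mod 3]

Computing each output sample:
(x ⊛ y)[0] = 0
(x ⊛ y)[1] = -3
(x ⊛ y)[2] = 13

x ⊛ y = [0, -3, 13]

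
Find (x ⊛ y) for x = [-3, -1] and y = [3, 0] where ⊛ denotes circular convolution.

(x ⊛ y)[n] = Σ(m=0 to 1) x[m] · y[(n-m) mod 2]

Computing each output sample:
(x ⊛ y)[0] = -9
(x ⊛ y)[1] = -3

x ⊛ y = [-9, -3]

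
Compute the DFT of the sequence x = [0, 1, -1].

X[k] = Σ(n=0 to 2) x[n] · ω_3^(nk)
where ω_3 = e^(-2πi/3)

Computing each X[k]:
X[0] = 0
X[1] = -1.7321i
X[2] = 1.7321i

X = [0, -1.7321i, 1.7321i]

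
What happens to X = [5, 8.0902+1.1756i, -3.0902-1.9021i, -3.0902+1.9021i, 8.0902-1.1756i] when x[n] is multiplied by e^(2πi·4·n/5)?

Modulation property: DFT(ω_5^(-4n)·x[n]) = X[(k-4) mod 5], so circularly shift X by 4 positions.

X[k-4] = [8.0902+1.1756i, -3.0902-1.9021i, -3.0902+1.9021i, 8.0902-1.1756i, 5]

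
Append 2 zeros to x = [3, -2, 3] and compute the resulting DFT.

Original 3-point DFT: [4, 2.5000+4.3301i, 2.5000-4.3301i]
Zero-padded 5-point DFT provides frequency interpolation.

DFT_5([x, 0, ...]) = [4, -0.0451+0.1388i, 5.5451+4.0287i, 5.5451-4.0287i, -0.0451-0.1388i]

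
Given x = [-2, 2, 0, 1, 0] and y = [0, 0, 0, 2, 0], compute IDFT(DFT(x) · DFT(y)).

(x ⊛ y)[n] = Σ(m=0 to 4) x[m] · y[(n-m) mod 5]

Computing each output sample:
(x ⊛ y)[0] = 0
(x ⊛ y)[1] = 2
(x ⊛ y)[2] = 0
(x ⊛ y)[3] = -4
(x ⊛ y)[4] = 4

x ⊛ y = [0, 2, 0, -4, 4]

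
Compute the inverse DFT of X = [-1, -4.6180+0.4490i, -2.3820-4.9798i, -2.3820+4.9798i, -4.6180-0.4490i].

x[n] = (1/5) Σ(k=0 to 4) X[k] · e^(2πikn/5)

Computing each x[n]:
x[0] = -3
x[1] = 1
x[2] = -1
x[3] = 3
x[4] = -1

x = [-3, 1, -1, 3, -1]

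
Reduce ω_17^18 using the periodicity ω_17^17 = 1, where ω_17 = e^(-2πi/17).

Since ω_17^17 = 1, powers reduce modulo 17.
18 mod 17 = 1
So ω_17^18 = ω_17^1 = e^(-2πi·1/17)

ω_17^18 = ω_17^1 = 0.9325-0.3612i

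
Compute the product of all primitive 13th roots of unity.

The primitive 13th roots of unity are ω_13^k for k coprime to 13: k ∈ {1, 2, 3, 4, 5, 6, 7, 8, 9, 10, 11, 12}
Their product equals the constant term of the cyclotomic polynomial Φ_13(x) up to sign.
For n ≥ 3, the product of all primitive nth roots of unity is 1. (For n=1 it is 1; for n=2 it is -1.)

1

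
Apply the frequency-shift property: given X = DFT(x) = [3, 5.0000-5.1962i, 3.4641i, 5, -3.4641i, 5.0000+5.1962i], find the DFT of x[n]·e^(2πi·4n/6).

Modulation property: DFT(ω_6^(-4n)·x[n]) = X[(k-4) mod 6], so circularly shift X by 4 positions.

X[k-4] = [3.4641i, 5, -3.4641i, 5.0000+5.1962i, 3, 5.0000-5.1962i]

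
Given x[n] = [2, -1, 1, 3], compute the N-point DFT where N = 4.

X[k] = Σ(n=0 to 3) x[n] · ω_4^(nk)
where ω_4 = e^(-2πi/4)

Computing each X[k]:
X[0] = 5
X[1] = 1+4i
X[2] = 1
X[3] = 1-4i

X = [5, 1+4i, 1, 1-4i]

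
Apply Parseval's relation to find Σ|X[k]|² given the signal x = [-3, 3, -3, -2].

Parseval: Σ|x[n]|² = (1/N)Σ|X[k]|², so Σ|X[k]|² = N·Σ|x[n]|² = 4·31.0000

Σ|X[k]|² = N·Σ|x[n]|² = 4·31.0000 = 124.0000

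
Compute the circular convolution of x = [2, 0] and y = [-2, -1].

(x ⊛ y)[n] = Σ(m=0 to 1) x[m] · y[(n-m) mod 2]

Computing each output sample:
(x ⊛ y)[0] = -4
(x ⊛ y)[1] = -2

x ⊛ y = [-4, -2]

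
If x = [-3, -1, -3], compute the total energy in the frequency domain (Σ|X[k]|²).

Parseval: Σ|x[n]|² = (1/N)Σ|X[k]|², so Σ|X[k]|² = N·Σ|x[n]|² = 3·19.0000

Σ|X[k]|² = N·Σ|x[n]|² = 3·19.0000 = 57.0000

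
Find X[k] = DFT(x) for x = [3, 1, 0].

X[k] = Σ(n=0 to 2) x[n] · ω_3^(nk)
where ω_3 = e^(-2πi/3)

Computing each X[k]:
X[0] = 4
X[1] = 2.5000-0.8660i
X[2] = 2.5000+0.8660i

X = [4, 2.5000-0.8660i, 2.5000+0.8660i]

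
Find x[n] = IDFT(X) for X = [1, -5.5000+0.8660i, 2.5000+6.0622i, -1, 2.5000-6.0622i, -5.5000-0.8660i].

x[n] = (1/6) Σ(k=0 to 5) X[k] · e^(2πikn/6)

Computing each x[n]:
x[0] = -1
x[1] = -3
x[2] = 2
x[3] = 3
x[4] = -1
x[5] = 1

x = [-1, -3, 2, 3, -1, 1]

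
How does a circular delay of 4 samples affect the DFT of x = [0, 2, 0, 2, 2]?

Time shift by 4: X_shifted[k] = ω_5^(4k) · X[k]
Shifted x = [2, 0, 2, 2, 0]

DFT(x[n-4]) = [6, -1.2361, 3.2361, 3.2361, -1.2361]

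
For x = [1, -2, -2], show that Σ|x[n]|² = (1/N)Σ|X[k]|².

Time domain:
Σ|x[n]|² = |1|² + |-2|² + |-2|² = 9.0000

Frequency domain:
(1/3)Σ|X[k]|² = (1/3)(|-3|² + |3|² + |3|²) = (1/3)·27.0000 = 9.0000

Both sides agree, confirming Parseval's theorem.

Σ|x[n]|² = (1/N)Σ|X[k]|² = 9.0000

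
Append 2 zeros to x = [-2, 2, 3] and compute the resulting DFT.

Original 3-point DFT: [3, -4.5000+0.8660i, -4.5000-0.8660i]
Zero-padded 5-point DFT provides frequency interpolation.

DFT_5([x, 0, ...]) = [3, -3.8090-3.6655i, -2.6910+1.6776i, -2.6910-1.6776i, -3.8090+3.6655i]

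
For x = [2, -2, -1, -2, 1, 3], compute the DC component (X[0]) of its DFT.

X[0] = Σ(n=0 to 5) x[n] · ω_6^0 = Σ x[n]
= (2) + (-2) + (-1) + (-2) + (1) + (3)

X[0] = 1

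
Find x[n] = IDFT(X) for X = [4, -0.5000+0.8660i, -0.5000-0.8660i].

x[n] = (1/3) Σ(k=0 to 2) X[k] · e^(2πikn/3)

Computing each x[n]:
x[0] = 1
x[1] = 1
x[2] = 2

x = [1, 1, 2]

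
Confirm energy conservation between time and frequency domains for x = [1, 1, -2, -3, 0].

Time domain:
Σ|x[n]|² = |1|² + |1|² + |-2|² + |-3|² + |0|² = 15.0000

Frequency domain:
(1/5)Σ|X[k]|² = (1/5)(|-3|² + |5.3541-1.5388i|² + |-1.3541+0.3633i|² + |-1.3541-0.3633i|² + |5.3541+1.5388i|²) = (1/5)·75.0000 = 15.0000

Both sides agree, confirming Parseval's theorem.

Σ|x[n]|² = (1/N)Σ|X[k]|² = 15.0000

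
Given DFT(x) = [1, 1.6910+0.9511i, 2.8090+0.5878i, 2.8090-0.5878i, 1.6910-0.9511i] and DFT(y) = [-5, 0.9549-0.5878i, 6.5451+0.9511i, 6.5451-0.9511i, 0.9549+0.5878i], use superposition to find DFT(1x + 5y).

By linearity: DFT(1x + 5y) = 1·DFT(x) + 5·DFT(y)
= 1·[1, 1.6910+0.9511i, 2.8090+0.5878i, 2.8090-0.5878i, 1.6910-0.9511i] + 5·[-5, 0.9549-0.5878i, 6.5451+0.9511i, 6.5451-0.9511i, 0.9549+0.5878i]

Computing element-wise:
Z[0] = 1·(1) + 5·(-5) = -24
Z[1] = 1·(1.6910+0.9511i) + 5·(0.9549-0.5878i) = 6.4655-1.9879i
Z[2] = 1·(2.8090+0.5878i) + 5·(6.5451+0.9511i) = 35.5345+5.3433i
Z[3] = 1·(2.8090-0.5878i) + 5·(6.5451-0.9511i) = 35.5345-5.3433i
Z[4] = 1·(1.6910-0.9511i) + 5·(0.9549+0.5878i) = 6.4655+1.9879i

DFT(1x + 5y) = 1·X + 5·Y = [-24, 6.4655-1.9879i, 35.5345+5.3433i, 35.5345-5.3433i, 6.4655+1.9879i]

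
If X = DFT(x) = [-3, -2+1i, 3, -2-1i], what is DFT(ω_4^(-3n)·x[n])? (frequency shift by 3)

Modulation property: DFT(ω_4^(-3n)·x[n]) = X[(k-3) mod 4], so circularly shift X by 3 positions.

X[k-3] = [-2+1i, 3, -2-1i, -3]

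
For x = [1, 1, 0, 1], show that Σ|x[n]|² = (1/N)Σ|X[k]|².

Time domain:
Σ|x[n]|² = |1|² + |1|² + |0|² + |1|² = 3.0000

Frequency domain:
(1/4)Σ|X[k]|² = (1/4)(|3|² + |1|² + |-1|² + |1|²) = (1/4)·12.0000 = 3.0000

Both sides agree, confirming Parseval's theorem.

Σ|x[n]|² = (1/N)Σ|X[k]|² = 3.0000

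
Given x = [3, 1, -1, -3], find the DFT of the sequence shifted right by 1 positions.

Time shift by 1: X_shifted[k] = ω_4^(1k) · X[k]
Shifted x = [-3, 3, 1, -1]

DFT(x[n-1]) = [0, -4-4i, -4, -4+4i]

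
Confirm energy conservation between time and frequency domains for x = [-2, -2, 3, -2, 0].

Time domain:
Σ|x[n]|² = |-2|² + |-2|² + |3|² + |-2|² + |0|² = 21.0000

Frequency domain:
(1/5)Σ|X[k]|² = (1/5)(|-3|² + |-3.4271-1.0368i|² + |-0.0729+5.9309i|² + |-0.0729-5.9309i|² + |-3.4271+1.0368i|²) = (1/5)·105.0000 = 21.0000

Both sides agree, confirming Parseval's theorem.

Σ|x[n]|² = (1/N)Σ|X[k]|² = 21.0000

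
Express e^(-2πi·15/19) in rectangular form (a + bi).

ω_19^15 = e^(-2πi·15/19)
= cos(-2π·15/19) + i·sin(-2π·15/19)
= cos(-30π/19) + i·sin(-30π/19)

ω_19^15 = cos(-30π/19) + i·sin(-30π/19) = 0.2455+0.9694i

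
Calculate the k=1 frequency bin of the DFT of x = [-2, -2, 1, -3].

X[1] = Σ(n=0 to 3) x[n] · ω_4^(1n) where ω_4 = e^(-2πi/4)
= (-2)·ω_4^0 + (-2)·ω_4^1 + (1)·ω_4^2 + (-3)·ω_4^3

X[1] = -3-1i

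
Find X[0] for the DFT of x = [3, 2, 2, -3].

X[0] = Σ(n=0 to 3) x[n] · ω_4^0 = Σ x[n]
= (3) + (2) + (2) + (-3)

X[0] = 4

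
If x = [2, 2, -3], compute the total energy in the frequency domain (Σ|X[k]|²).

Parseval: Σ|x[n]|² = (1/N)Σ|X[k]|², so Σ|X[k]|² = N·Σ|x[n]|² = 3·17.0000

Σ|X[k]|² = N·Σ|x[n]|² = 3·17.0000 = 51.0000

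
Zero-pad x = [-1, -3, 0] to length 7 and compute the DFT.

Original 3-point DFT: [-4, 0.5000+2.5981i, 0.5000-2.5981i]
Zero-padded 7-point DFT provides frequency interpolation.

DFT_7([x, 0, ...]) = [-4, -2.8705+2.3455i, -0.3324+2.9248i, 1.7029+1.3017i, 1.7029-1.3017i, -0.3324-2.9248i, -2.8705-2.3455i]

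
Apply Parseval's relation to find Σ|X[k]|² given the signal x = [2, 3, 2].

Parseval: Σ|x[n]|² = (1/N)Σ|X[k]|², so Σ|X[k]|² = N·Σ|x[n]|² = 3·17.0000

Σ|X[k]|² = N·Σ|x[n]|² = 3·17.0000 = 51.0000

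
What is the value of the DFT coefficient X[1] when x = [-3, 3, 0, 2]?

X[1] = Σ(n=0 to 3) x[n] · ω_4^(1n) where ω_4 = e^(-2πi/4)
= (-3)·ω_4^0 + (3)·ω_4^1 + (0)·ω_4^2 + (2)·ω_4^3

X[1] = -3-1i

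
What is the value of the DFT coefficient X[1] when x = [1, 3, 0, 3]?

X[1] = Σ(n=0 to 3) x[n] · ω_4^(1n) where ω_4 = e^(-2πi/4)
= (1)·ω_4^0 + (3)·ω_4^1 + (0)·ω_4^2 + (3)·ω_4^3

X[1] = 1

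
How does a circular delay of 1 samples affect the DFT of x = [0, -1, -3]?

Time shift by 1: X_shifted[k] = ω_3^(1k) · X[k]
Shifted x = [-3, 0, -1]

DFT(x[n-1]) = [-4, -2.5000-0.8660i, -2.5000+0.8660i]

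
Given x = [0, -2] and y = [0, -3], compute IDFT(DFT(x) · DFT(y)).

(x ⊛ y)[n] = Σ(m=0 to 1) x[m] · y[(n-m) mod 2]

Computing each output sample:
(x ⊛ y)[0] = 6
(x ⊛ y)[1] = 0

x ⊛ y = [6, 0]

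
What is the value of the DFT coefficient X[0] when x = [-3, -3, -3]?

X[0] = Σ(n=0 to 2) x[n] · ω_3^0 = Σ x[n]
= (-3) + (-3) + (-3)

X[0] = -9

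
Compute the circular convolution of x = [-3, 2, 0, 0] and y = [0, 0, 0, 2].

(x ⊛ y)[n] = Σ(m=0 to 3) x[m] · y[(n-m) mod 4]

Computing each output sample:
(x ⊛ y)[0] = 4
(x ⊛ y)[1] = 0
(x ⊛ y)[2] = 0
(x ⊛ y)[3] = -6

x ⊛ y = [4, 0, 0, -6]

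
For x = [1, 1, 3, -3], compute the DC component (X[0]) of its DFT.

X[0] = Σ(n=0 to 3) x[n] · ω_4^0 = Σ x[n]
= (1) + (1) + (3) + (-3)

X[0] = 2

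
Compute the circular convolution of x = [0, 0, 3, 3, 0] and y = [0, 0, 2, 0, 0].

(x ⊛ y)[n] = Σ(m=0 to 4) x[m] · y[(n-m) mod 5]

Computing each output sample:
(x ⊛ y)[0] = 6
(x ⊛ y)[1] = 0
(x ⊛ y)[2] = 0
(x ⊛ y)[3] = 0
(x ⊛ y)[4] = 6

x ⊛ y = [6, 0, 0, 0, 6]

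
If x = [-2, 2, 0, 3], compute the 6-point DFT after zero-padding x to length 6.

Original 4-point DFT: [3, -2+1i, -7, -2-1i]
Zero-padded 6-point DFT provides frequency interpolation.

DFT_6([x, 0, ...]) = [3, -4.0000-1.7321i, -1.7321i, -7, 1.7321i, -4.0000+1.7321i]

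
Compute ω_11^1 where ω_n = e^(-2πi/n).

ω_11^1 = e^(-2πi·1/11)
= cos(-2π·1/11) + i·sin(-2π·1/11)
= cos(-2π/11) + i·sin(-2π/11)

ω_11^1 = cos(-2π/11) + i·sin(-2π/11) = 0.8413-0.5406i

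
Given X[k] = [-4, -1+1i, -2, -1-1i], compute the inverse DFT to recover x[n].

x[n] = (1/4) Σ(k=0 to 3) X[k] · e^(2πikn/4)

Computing each x[n]:
x[0] = -2
x[1] = -1
x[2] = -1
x[3] = 0

x = [-2, -1, -1, 0]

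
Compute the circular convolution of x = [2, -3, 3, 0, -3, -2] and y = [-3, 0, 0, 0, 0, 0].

(x ⊛ y)[n] = Σ(m=0 to 5) x[m] · y[(n-m) mod 6]

Computing each output sample:
(x ⊛ y)[0] = -6
(x ⊛ y)[1] = 9
(x ⊛ y)[2] = -9
(x ⊛ y)[3] = 0
(x ⊛ y)[4] = 9
(x ⊛ y)[5] = 6

x ⊛ y = [-6, 9, -9, 0, 9, 6]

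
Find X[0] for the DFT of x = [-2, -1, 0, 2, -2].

X[0] = Σ(n=0 to 4) x[n] · ω_5^0 = Σ x[n]
= (-2) + (-1) + (0) + (2) + (-2)

X[0] = -3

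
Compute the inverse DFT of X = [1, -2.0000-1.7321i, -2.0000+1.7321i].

x[n] = (1/3) Σ(k=0 to 2) X[k] · e^(2πikn/3)

Computing each x[n]:
x[0] = -1
x[1] = 2
x[2] = 0

x = [-1, 2, 0]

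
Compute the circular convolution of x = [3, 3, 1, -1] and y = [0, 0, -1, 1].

(x ⊛ y)[n] = Σ(m=0 to 3) x[m] · y[(n-m) mod 4]

Computing each output sample:
(x ⊛ y)[0] = 2
(x ⊛ y)[1] = 2
(x ⊛ y)[2] = -4
(x ⊛ y)[3] = 0

x ⊛ y = [2, 2, -4, 0]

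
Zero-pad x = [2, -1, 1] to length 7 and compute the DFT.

Original 3-point DFT: [2, 2.0000+1.7321i, 2.0000-1.7321i]
Zero-padded 7-point DFT provides frequency interpolation.

DFT_7([x, 0, ...]) = [2, 1.1540-0.1931i, 1.3216+1.4088i, 3.5245+1.2157i, 3.5245-1.2157i, 1.3216-1.4088i, 1.1540+0.1931i]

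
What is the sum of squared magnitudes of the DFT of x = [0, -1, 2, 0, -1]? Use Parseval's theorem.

Parseval: Σ|x[n]|² = (1/N)Σ|X[k]|², so Σ|X[k]|² = N·Σ|x[n]|² = 5·6.0000

Σ|X[k]|² = N·Σ|x[n]|² = 5·6.0000 = 30.0000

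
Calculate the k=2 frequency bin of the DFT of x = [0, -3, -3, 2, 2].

X[2] = Σ(n=0 to 4) x[n] · ω_5^(2n) where ω_5 = e^(-2πi/5)
= (0)·ω_5^0 + (-3)·ω_5^2 + (-3)·ω_5^4 + (2)·ω_5^6 + (2)·ω_5^8

X[2] = 0.5000-1.8164i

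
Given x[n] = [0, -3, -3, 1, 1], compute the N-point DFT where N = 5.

X[k] = Σ(n=0 to 4) x[n] · ω_5^(nk)
where ω_5 = e^(-2πi/5)

Computing each X[k]:
X[0] = -4
X[1] = 1.0000+6.1554i
X[2] = 1.0000-1.4531i
X[3] = 1.0000+1.4531i
X[4] = 1.0000-6.1554i

X = [-4, 1.0000+6.1554i, 1.0000-1.4531i, 1.0000+1.4531i, 1.0000-6.1554i]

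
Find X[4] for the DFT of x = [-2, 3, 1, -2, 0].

X[4] = Σ(n=0 to 4) x[n] · ω_5^(4n) where ω_5 = e^(-2πi/5)
= (-2)·ω_5^0 + (3)·ω_5^4 + (1)·ω_5^8 + (-2)·ω_5^12 + (0)·ω_5^16

X[4] = -0.2639+4.6165i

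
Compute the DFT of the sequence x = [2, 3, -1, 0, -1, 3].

X[k] = Σ(n=0 to 5) x[n] · ω_6^(nk)
where ω_6 = e^(-2πi/6)

Computing each X[k]:
X[0] = 6
X[1] = 6
X[2] = 0
X[3] = -6
X[4] = 0
X[5] = 6

X = [6, 6, 0, -6, 0, 6]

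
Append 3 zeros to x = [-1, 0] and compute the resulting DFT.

Original 2-point DFT: [-1, -1]
Zero-padded 5-point DFT provides frequency interpolation.

DFT_5([x, 0, ...]) = [-1, -1, -1, -1, -1]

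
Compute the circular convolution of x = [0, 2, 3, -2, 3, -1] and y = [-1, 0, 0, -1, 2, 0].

(x ⊛ y)[n] = Σ(m=0 to 5) x[m] · y[(n-m) mod 6]

Computing each output sample:
(x ⊛ y)[0] = 8
(x ⊛ y)[1] = -9
(x ⊛ y)[2] = 4
(x ⊛ y)[3] = 0
(x ⊛ y)[4] = -5
(x ⊛ y)[5] = 2

x ⊛ y = [8, -9, 4, 0, -5, 2]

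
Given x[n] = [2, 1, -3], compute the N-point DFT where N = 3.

X[k] = Σ(n=0 to 2) x[n] · ω_3^(nk)
where ω_3 = e^(-2πi/3)

Computing each X[k]:
X[0] = 0
X[1] = 3.0000-3.4641i
X[2] = 3.0000+3.4641i

X = [0, 3.0000-3.4641i, 3.0000+3.4641i]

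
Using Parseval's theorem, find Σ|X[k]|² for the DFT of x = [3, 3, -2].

Parseval: Σ|x[n]|² = (1/N)Σ|X[k]|², so Σ|X[k]|² = N·Σ|x[n]|² = 3·22.0000

Σ|X[k]|² = N·Σ|x[n]|² = 3·22.0000 = 66.0000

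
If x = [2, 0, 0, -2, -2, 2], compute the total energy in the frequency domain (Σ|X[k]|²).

Parseval: Σ|x[n]|² = (1/N)Σ|X[k]|², so Σ|X[k]|² = N·Σ|x[n]|² = 6·16.0000

Σ|X[k]|² = N·Σ|x[n]|² = 6·16.0000 = 96.0000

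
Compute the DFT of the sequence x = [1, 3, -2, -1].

X[k] = Σ(n=0 to 3) x[n] · ω_4^(nk)
where ω_4 = e^(-2πi/4)

Computing each X[k]:
X[0] = 1
X[1] = 3-4i
X[2] = -3
X[3] = 3+4i

X = [1, 3-4i, -3, 3+4i]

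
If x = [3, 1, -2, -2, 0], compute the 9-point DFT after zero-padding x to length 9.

Original 5-point DFT: [0, 6.5451-0.9511i, 0.9549-0.5878i, 0.9549+0.5878i, 6.5451+0.9511i]
Zero-padded 9-point DFT provides frequency interpolation.

DFT_9([x, 0, ...]) = [0, 4.4187+3.0589i, 6.0530-2.0328i, 1.5000-2.5981i, 1.5282+0.1045i, 1.5282-0.1045i, 1.5000+2.5981i, 6.0530+2.0328i, 4.4187-3.0589i]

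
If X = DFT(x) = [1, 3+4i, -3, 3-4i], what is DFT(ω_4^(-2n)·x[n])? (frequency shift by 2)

Modulation property: DFT(ω_4^(-2n)·x[n]) = X[(k-2) mod 4], so circularly shift X by 2 positions.

X[k-2] = [-3, 3-4i, 1, 3+4i]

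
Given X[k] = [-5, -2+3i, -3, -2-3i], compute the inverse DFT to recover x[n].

x[n] = (1/4) Σ(k=0 to 3) X[k] · e^(2πikn/4)

Computing each x[n]:
x[0] = -3
x[1] = -2
x[2] = -1
x[3] = 1

x = [-3, -2, -1, 1]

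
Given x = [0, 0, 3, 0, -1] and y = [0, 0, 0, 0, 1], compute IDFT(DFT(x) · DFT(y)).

(x ⊛ y)[n] = Σ(m=0 to 4) x[m] · y[(n-m) mod 5]

Computing each output sample:
(x ⊛ y)[0] = 0
(x ⊛ y)[1] = 3
(x ⊛ y)[2] = 0
(x ⊛ y)[3] = -1
(x ⊛ y)[4] = 0

x ⊛ y = [0, 3, 0, -1, 0]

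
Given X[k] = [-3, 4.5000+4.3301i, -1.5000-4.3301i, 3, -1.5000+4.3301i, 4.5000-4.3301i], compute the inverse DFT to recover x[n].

x[n] = (1/6) Σ(k=0 to 5) X[k] · e^(2πikn/6)

Computing each x[n]:
x[0] = 1
x[1] = 0
x[2] = -3
x[3] = -3
x[4] = 2
x[5] = 0

x = [1, 0, -3, -3, 2, 0]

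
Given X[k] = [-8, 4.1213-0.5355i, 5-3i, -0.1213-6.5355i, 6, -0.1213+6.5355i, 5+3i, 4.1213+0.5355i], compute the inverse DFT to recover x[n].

x[n] = (1/8) Σ(k=0 to 7) X[k] · e^(2πikn/8)

Computing each x[n]:
x[0] = 2
x[1] = 1
x[2] = -3
x[3] = -2
x[4] = 0
x[5] = -3
x[6] = 0
x[7] = -3

x = [2, 1, -3, -2, 0, -3, 0, -3]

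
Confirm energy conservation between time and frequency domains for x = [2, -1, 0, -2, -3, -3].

Time domain:
Σ|x[n]|² = |2|² + |-1|² + |0|² + |-2|² + |-3|² + |-3|² = 27.0000

Frequency domain:
(1/6)Σ|X[k]|² = (1/6)(|-7|² + |3.5000-4.3301i|² + |3.5000+0.8660i|² + |5|² + |3.5000-0.8660i|² + |3.5000+4.3301i|²) = (1/6)·162.0000 = 27.0000

Both sides agree, confirming Parseval's theorem.

Σ|x[n]|² = (1/N)Σ|X[k]|² = 27.0000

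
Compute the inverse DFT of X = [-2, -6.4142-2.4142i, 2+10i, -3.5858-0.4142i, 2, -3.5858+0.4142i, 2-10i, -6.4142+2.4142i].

x[n] = (1/8) Σ(k=0 to 7) X[k] · e^(2πikn/8)

Computing each x[n]:
x[0] = -2
x[1] = -3
x[2] = 0
x[3] = 3
x[4] = 3
x[5] = -3
x[6] = -1
x[7] = 1

x = [-2, -3, 0, 3, 3, -3, -1, 1]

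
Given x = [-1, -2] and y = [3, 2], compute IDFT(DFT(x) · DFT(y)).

(x ⊛ y)[n] = Σ(m=0 to 1) x[m] · y[(n-m) mod 2]

Computing each output sample:
(x ⊛ y)[0] = -7
(x ⊛ y)[1] = -8

x ⊛ y = [-7, -8]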